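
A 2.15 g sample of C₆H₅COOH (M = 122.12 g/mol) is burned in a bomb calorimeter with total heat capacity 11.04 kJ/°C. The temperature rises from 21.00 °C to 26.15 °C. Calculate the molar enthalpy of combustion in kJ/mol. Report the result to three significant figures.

ΔT = 26.15 − 21.00 = 5.15 °C
q_cal = C_cal × ΔT = 11.04 × 5.15 = 56.856 kJ
n = 2.15 / 122.12 = 0.01761 mol
q_rxn = −q_cal = -56.856 kJ
ΔH = -56.856 / 0.01761 = -3229 kJ/mol

ΔH = -3230 kJ/mol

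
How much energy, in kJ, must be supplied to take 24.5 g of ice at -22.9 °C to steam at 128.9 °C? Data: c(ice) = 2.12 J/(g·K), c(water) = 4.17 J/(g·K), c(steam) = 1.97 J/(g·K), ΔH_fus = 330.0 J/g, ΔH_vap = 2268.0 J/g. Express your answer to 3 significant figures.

q = 76.5 kJ

q1 (heat ice -22.9→0.0 °C): 24.5 × 2.12 × 22.9 = 1189 J
q2 (melt at 0 °C): 24.5 × 330.0 = 8085 J
q3 (heat water 0.0→100.0 °C): 24.5 × 4.17 × 100.0 = 10217 J
q4 (vaporize at 100 °C): 24.5 × 2268.0 = 55566 J
q5 (heat steam 100.0→128.9 °C): 24.5 × 1.97 × 28.9 = 1395 J
Total: 1189 + 8085 + 10217 + 55566 + 1395 = 76452 J = 76.5 kJ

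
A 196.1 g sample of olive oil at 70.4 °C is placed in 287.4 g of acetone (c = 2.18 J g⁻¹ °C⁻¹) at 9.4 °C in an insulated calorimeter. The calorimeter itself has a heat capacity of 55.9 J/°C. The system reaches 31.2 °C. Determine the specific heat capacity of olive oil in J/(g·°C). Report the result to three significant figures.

c = 1.94 J/(g·°C)

q_gained = (287.4 × 2.18 + 55.9) × (31.2 − 9.4) = 14880 J
q_lost = 196.1 × c × (70.4 − 31.2) = 7687.12 c
Set equal: c = 14880 / 7687.12 = 1.94 J/(g·°C)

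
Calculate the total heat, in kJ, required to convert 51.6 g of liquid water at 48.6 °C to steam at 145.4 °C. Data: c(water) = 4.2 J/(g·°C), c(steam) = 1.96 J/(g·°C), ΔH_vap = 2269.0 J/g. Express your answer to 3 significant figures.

q1 (heat water 48.6→100.0 °C): 51.6 × 4.2 × 51.4 = 11139 J
q2 (vaporize at 100 °C): 51.6 × 2269.0 = 117080 J
q3 (heat steam 100.0→145.4 °C): 51.6 × 1.96 × 45.4 = 4592 J
Total: 11139 + 117080 + 4592 = 132811 J = 133 kJ

q = 133 kJ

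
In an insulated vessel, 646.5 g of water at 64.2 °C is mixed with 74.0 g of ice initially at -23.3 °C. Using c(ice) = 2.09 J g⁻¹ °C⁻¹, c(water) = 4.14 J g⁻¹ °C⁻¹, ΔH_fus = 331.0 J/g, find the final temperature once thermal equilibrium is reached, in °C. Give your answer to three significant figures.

T_f = 48.2 °C

Heat to bring ice to 0 °C and melt it: q₁ = 74.0×2.09×23.3 + 74.0×331.0 = 28098 J
Heat the water can supply cooling to 0 °C: 646.5×4.14×64.2 = 171832 J > q₁, so all ice melts.
Energy balance: 646.5×4.14×(64.2 − T) = 28098 + 74.0×4.14×(T − 0)
2676.51(64.2 − T) = 28098 + 306.36 T
171832 − 28098 = 2982.87 T
T = 143734 / 2982.87 = 48.19 °C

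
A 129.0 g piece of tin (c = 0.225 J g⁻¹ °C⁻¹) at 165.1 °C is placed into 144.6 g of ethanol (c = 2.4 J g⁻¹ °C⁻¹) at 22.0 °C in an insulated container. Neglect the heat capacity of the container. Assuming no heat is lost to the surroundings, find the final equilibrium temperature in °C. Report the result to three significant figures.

Heat lost by tin = heat gained by ethanol.
(129.0)(0.225)(165.1 − T) = (144.6)(2.4)(T − 22.0)
29.025 (165.1 − T) = 347.04 (T − 22.0)
4792.0 − 29.025 T = 347.04 T − 7634.9
12426.9 = 376.065 T
T = 33.04 °C

T_f = 33.0 °C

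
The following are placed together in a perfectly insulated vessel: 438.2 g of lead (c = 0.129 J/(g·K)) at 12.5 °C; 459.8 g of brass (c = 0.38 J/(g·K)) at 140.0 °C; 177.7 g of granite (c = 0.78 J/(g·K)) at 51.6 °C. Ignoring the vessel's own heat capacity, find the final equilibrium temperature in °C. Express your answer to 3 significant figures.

T_f = 87.4 °C

Σ mᵢcᵢ(T − Tᵢ) = 0  ⇒  T = Σ mᵢcᵢTᵢ / Σ mᵢcᵢ
Σ mᵢcᵢ = 438.2×0.129 + 459.8×0.38 + 177.7×0.78 = 369.8578
Σ mᵢcᵢTᵢ = 56.5278×12.5 + 174.724×140.0 + 138.606×51.6 = 32320
T = 32320 / 369.8578 = 87.38 °C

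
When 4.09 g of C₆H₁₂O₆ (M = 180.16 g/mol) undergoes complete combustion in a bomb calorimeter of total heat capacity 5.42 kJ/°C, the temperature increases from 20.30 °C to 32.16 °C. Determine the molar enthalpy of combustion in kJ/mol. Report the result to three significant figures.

ΔH = -2830 kJ/mol

ΔT = 32.16 − 20.30 = 11.86 °C
q_cal = C_cal × ΔT = 5.42 × 11.86 = 64.2812 kJ
n = 4.09 / 180.16 = 0.02270 mol
q_rxn = −q_cal = -64.2812 kJ
ΔH = -64.2812 / 0.02270 = -2832 kJ/mol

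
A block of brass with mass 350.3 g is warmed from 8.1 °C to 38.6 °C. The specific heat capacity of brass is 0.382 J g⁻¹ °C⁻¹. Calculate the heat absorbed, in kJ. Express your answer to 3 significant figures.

q = 4.08 kJ

q = m c ΔT = 350.3 × 0.382 × (38.6 − 8.1)
q = 350.3 × 0.382 × 30.5 = 4081 J = 4.08 kJ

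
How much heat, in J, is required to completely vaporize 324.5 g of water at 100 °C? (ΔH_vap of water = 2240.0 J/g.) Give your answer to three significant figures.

q = m × ΔH_vap = 324.5 × 2240.0 = 726900 J

q = 727000 J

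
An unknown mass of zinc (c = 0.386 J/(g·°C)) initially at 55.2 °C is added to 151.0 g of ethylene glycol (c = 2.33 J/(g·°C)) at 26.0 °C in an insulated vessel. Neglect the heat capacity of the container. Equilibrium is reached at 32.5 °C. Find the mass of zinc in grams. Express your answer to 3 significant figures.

m = 261 g

q_gained = (151.0 × 2.33) × (32.5 − 26.0) = 2287 J
q_lost = m × 0.386 × (55.2 − 32.5) = 8.7622 m
m = 2287 / 8.7622 = 261 g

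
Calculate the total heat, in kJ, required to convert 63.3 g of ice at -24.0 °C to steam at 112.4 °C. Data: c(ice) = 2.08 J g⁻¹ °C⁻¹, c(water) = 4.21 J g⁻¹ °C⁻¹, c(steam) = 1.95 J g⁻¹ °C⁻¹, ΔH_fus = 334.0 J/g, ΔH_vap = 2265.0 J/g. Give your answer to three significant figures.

q = 196 kJ

q1 (heat ice -24.0→0.0 °C): 63.3 × 2.08 × 24.0 = 3160 J
q2 (melt at 0 °C): 63.3 × 334.0 = 21142 J
q3 (heat water 0.0→100.0 °C): 63.3 × 4.21 × 100.0 = 26649 J
q4 (vaporize at 100 °C): 63.3 × 2265.0 = 143375 J
q5 (heat steam 100.0→112.4 °C): 63.3 × 1.95 × 12.4 = 1531 J
Total: 3160 + 21142 + 26649 + 143375 + 1531 = 195857 J = 196 kJ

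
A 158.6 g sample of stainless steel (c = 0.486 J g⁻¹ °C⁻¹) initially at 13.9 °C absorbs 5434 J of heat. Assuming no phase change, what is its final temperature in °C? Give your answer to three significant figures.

ΔT = q / (m c) = 5434 / (158.6 × 0.486) = 70.50 °C
T_f = 13.9 + 70.50 = 84.40 °C

T_f = 84.4 °C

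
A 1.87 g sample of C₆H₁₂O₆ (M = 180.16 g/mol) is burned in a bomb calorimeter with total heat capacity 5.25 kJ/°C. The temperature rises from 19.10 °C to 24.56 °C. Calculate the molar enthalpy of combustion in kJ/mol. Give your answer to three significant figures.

ΔH = -2760 kJ/mol

ΔT = 24.56 − 19.10 = 5.46 °C
q_cal = C_cal × ΔT = 5.25 × 5.46 = 28.665 kJ
n = 1.87 / 180.16 = 0.01038 mol
q_rxn = −q_cal = -28.665 kJ
ΔH = -28.665 / 0.01038 = -2762 kJ/mol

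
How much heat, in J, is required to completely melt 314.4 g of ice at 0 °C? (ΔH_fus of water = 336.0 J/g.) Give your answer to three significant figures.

q = 106000 J

q = m × ΔH_fus = 314.4 × 336.0 = 105600 J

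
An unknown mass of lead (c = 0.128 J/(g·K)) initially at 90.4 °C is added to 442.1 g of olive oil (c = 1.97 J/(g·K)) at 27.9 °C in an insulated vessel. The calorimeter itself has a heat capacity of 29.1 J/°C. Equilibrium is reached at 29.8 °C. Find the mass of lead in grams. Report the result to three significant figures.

q_gained = (442.1 × 1.97 + 29.1) × (29.8 − 27.9) = 1710 J
q_lost = m × 0.128 × (90.4 − 29.8) = 7.7568 m
m = 1710 / 7.7568 = 220 g

m = 220 g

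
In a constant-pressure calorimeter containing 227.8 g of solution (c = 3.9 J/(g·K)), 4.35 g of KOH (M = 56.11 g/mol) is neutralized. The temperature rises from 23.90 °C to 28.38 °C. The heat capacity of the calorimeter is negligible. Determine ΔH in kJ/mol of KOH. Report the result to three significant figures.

ΔH = -51.3 kJ/mol

|ΔT| = |28.38 − 23.90| = 4.48 °C
|q_surr| = (227.8 × 3.9) × 4.48 = 888.42 × 4.48 = 3980 J
n(KOH) = 4.35 / 56.11 = 0.07753 mol
Temperature rose, so q_rxn = −|q_surr| = -3.980 kJ
ΔH = q_rxn / n = -51.33 kJ/mol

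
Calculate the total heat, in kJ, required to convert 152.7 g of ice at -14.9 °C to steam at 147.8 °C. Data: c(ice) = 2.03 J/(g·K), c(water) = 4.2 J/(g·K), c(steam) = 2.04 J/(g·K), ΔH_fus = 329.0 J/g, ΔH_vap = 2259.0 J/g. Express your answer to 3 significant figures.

q = 479 kJ

q1 (heat ice -14.9→0.0 °C): 152.7 × 2.03 × 14.9 = 4619 J
q2 (melt at 0 °C): 152.7 × 329.0 = 50238 J
q3 (heat water 0.0→100.0 °C): 152.7 × 4.2 × 100.0 = 64134 J
q4 (vaporize at 100 °C): 152.7 × 2259.0 = 344949 J
q5 (heat steam 100.0→147.8 °C): 152.7 × 2.04 × 47.8 = 14890 J
Total: 4619 + 50238 + 64134 + 344949 + 14890 = 478830 J = 479 kJ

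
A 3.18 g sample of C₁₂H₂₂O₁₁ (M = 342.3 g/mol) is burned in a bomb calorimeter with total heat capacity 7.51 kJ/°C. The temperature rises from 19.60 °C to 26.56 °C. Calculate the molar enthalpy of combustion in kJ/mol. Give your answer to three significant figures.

ΔH = -5630 kJ/mol

ΔT = 26.56 − 19.60 = 6.96 °C
q_cal = C_cal × ΔT = 7.51 × 6.96 = 52.2696 kJ
n = 3.18 / 342.3 = 0.009290 mol
q_rxn = −q_cal = -52.2696 kJ
ΔH = -52.2696 / 0.009290 = -5626 kJ/mol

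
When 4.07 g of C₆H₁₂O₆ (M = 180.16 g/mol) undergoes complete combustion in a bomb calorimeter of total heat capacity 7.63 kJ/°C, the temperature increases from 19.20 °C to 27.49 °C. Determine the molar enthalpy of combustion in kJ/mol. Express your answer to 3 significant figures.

ΔT = 27.49 − 19.20 = 8.29 °C
q_cal = C_cal × ΔT = 7.63 × 8.29 = 63.2527 kJ
n = 4.07 / 180.16 = 0.02259 mol
q_rxn = −q_cal = -63.2527 kJ
ΔH = -63.2527 / 0.02259 = -2800 kJ/mol

ΔH = -2800 kJ/mol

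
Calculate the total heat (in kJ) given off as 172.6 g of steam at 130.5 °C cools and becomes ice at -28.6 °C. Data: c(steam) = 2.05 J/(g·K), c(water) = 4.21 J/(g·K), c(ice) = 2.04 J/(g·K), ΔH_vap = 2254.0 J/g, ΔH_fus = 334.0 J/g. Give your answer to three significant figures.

q = 540 kJ

q1 (cool steam 130.5→100 °C): 172.6 × 2.05 × 30.5 = 10792 J
q2 (condense at 100 °C): 172.6 × 2254.0 = 389040 J
q3 (cool water 100→0 °C): 172.6 × 4.21 × 100.0 = 72665 J
q4 (freeze at 0 °C): 172.6 × 334.0 = 57648 J
q5 (cool ice 0→-28.6 °C): 172.6 × 2.04 × 28.6 = 10070 J
Total: 10792 + 389040 + 72665 + 57648 + 10070 = 540215 J = 540 kJ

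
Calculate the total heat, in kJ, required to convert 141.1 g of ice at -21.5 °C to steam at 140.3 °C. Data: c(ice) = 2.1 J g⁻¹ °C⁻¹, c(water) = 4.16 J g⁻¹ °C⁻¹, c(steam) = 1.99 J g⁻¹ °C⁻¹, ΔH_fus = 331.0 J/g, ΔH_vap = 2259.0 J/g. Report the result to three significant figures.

q = 442 kJ

q1 (heat ice -21.5→0.0 °C): 141.1 × 2.1 × 21.5 = 6371 J
q2 (melt at 0 °C): 141.1 × 331.0 = 46704 J
q3 (heat water 0.0→100.0 °C): 141.1 × 4.16 × 100.0 = 58698 J
q4 (vaporize at 100 °C): 141.1 × 2259.0 = 318745 J
q5 (heat steam 100.0→140.3 °C): 141.1 × 1.99 × 40.3 = 11316 J
Total: 6371 + 46704 + 58698 + 318745 + 11316 = 441834 J = 442 kJ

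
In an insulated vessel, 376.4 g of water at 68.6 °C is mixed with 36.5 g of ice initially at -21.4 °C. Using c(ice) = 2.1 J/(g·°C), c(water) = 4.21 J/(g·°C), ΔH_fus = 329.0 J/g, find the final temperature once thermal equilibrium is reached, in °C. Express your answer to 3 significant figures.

T_f = 54.7 °C

Heat to bring ice to 0 °C and melt it: q₁ = 36.5×2.1×21.4 + 36.5×329.0 = 13649 J
Heat the water can supply cooling to 0 °C: 376.4×4.21×68.6 = 108707 J > q₁, so all ice melts.
Energy balance: 376.4×4.21×(68.6 − T) = 13649 + 36.5×4.21×(T − 0)
1584.644(68.6 − T) = 13649 + 153.665 T
108707 − 13649 = 1738.309 T
T = 95058 / 1738.309 = 54.68 °C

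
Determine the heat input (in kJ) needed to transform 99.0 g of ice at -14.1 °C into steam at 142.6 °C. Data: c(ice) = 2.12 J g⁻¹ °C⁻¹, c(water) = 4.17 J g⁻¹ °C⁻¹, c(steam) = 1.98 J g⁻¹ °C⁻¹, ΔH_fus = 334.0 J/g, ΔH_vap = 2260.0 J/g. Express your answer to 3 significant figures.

q1 (heat ice -14.1→0.0 °C): 99.0 × 2.12 × 14.1 = 2959 J
q2 (melt at 0 °C): 99.0 × 334.0 = 33066 J
q3 (heat water 0.0→100.0 °C): 99.0 × 4.17 × 100.0 = 41283 J
q4 (vaporize at 100 °C): 99.0 × 2260.0 = 223740 J
q5 (heat steam 100.0→142.6 °C): 99.0 × 1.98 × 42.6 = 8350 J
Total: 2959 + 33066 + 41283 + 223740 + 8350 = 309398 J = 309 kJ

q = 309 kJ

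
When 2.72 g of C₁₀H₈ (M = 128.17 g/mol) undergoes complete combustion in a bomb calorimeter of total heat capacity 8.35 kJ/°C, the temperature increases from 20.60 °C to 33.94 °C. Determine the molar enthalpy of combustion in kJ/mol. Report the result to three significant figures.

ΔT = 33.94 − 20.60 = 13.34 °C
q_cal = C_cal × ΔT = 8.35 × 13.34 = 111.389 kJ
n = 2.72 / 128.17 = 0.02122 mol
q_rxn = −q_cal = -111.389 kJ
ΔH = -111.389 / 0.02122 = -5249 kJ/mol

ΔH = -5250 kJ/mol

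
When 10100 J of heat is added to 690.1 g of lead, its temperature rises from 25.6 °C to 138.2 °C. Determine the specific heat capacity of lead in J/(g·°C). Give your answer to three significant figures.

c = 0.130 J/(g·°C)

c = q / (m ΔT) = 10100 / (690.1 × 112.6)
c = 10100 / 77705.26 = 0.130 J/(g·°C)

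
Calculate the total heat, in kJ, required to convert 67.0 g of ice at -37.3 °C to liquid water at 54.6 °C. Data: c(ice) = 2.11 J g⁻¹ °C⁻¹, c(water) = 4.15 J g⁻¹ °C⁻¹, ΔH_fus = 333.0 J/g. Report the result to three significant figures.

q1 (heat ice -37.3→0.0 °C): 67.0 × 2.11 × 37.3 = 5273 J
q2 (melt at 0 °C): 67.0 × 333.0 = 22311 J
q3 (heat water 0.0→54.6 °C): 67.0 × 4.15 × 54.6 = 15182 J
Total: 5273 + 22311 + 15182 = 42766 J = 42.8 kJ

q = 42.8 kJ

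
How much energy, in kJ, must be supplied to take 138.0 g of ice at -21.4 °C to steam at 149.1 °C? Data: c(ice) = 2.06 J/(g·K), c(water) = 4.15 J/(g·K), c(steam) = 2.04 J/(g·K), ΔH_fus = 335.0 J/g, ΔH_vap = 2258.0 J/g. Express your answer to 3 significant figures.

q1 (heat ice -21.4→0.0 °C): 138.0 × 2.06 × 21.4 = 6084 J
q2 (melt at 0 °C): 138.0 × 335.0 = 46230 J
q3 (heat water 0.0→100.0 °C): 138.0 × 4.15 × 100.0 = 57270 J
q4 (vaporize at 100 °C): 138.0 × 2258.0 = 311604 J
q5 (heat steam 100.0→149.1 °C): 138.0 × 2.04 × 49.1 = 13823 J
Total: 6084 + 46230 + 57270 + 311604 + 13823 = 435011 J = 435 kJ

q = 435 kJ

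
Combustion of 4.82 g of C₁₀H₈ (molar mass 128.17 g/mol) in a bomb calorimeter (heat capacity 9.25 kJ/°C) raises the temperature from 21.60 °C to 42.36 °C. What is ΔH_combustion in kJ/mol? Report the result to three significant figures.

ΔT = 42.36 − 21.60 = 20.76 °C
q_cal = C_cal × ΔT = 9.25 × 20.76 = 192.03 kJ
n = 4.82 / 128.17 = 0.03761 mol
q_rxn = −q_cal = -192.03 kJ
ΔH = -192.03 / 0.03761 = -5106 kJ/mol

ΔH = -5110 kJ/mol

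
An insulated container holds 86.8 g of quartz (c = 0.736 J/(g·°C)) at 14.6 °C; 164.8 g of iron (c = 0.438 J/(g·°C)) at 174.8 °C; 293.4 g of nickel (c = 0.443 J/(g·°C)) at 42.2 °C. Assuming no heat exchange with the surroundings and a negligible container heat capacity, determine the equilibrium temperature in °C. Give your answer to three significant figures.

Σ mᵢcᵢ(T − Tᵢ) = 0  ⇒  T = Σ mᵢcᵢTᵢ / Σ mᵢcᵢ
Σ mᵢcᵢ = 86.8×0.736 + 164.8×0.438 + 293.4×0.443 = 266.0434
Σ mᵢcᵢTᵢ = 63.8848×14.6 + 72.1824×174.8 + 129.9762×42.2 = 19035
T = 19035 / 266.0434 = 71.548 °C

T_f = 71.5 °C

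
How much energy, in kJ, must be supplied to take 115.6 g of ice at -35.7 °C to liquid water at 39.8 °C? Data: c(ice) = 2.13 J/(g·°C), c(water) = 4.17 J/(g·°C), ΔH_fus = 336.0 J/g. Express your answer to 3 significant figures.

q = 66.8 kJ

q1 (heat ice -35.7→0.0 °C): 115.6 × 2.13 × 35.7 = 8790 J
q2 (melt at 0 °C): 115.6 × 336.0 = 38842 J
q3 (heat water 0.0→39.8 °C): 115.6 × 4.17 × 39.8 = 19186 J
Total: 8790 + 38842 + 19186 = 66818 J = 66.8 kJ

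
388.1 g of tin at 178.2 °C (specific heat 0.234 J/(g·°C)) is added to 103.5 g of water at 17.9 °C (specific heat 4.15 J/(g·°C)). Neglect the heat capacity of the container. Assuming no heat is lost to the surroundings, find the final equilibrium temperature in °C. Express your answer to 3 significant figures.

Heat lost by tin = heat gained by water.
(388.1)(0.234)(178.2 − T) = (103.5)(4.15)(T − 17.9)
90.8154 (178.2 − T) = 429.525 (T − 17.9)
16183 − 90.8154 T = 429.525 T − 7688.5
23871.5 = 520.3404 T
T = 45.88 °C

T_f = 45.9 °C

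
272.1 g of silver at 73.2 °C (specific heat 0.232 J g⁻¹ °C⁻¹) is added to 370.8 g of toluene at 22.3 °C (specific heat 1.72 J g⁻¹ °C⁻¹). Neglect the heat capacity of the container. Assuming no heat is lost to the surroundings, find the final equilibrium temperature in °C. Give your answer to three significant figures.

T_f = 26.9 °C

Heat lost by silver = heat gained by toluene.
(272.1)(0.232)(73.2 − T) = (370.8)(1.72)(T − 22.3)
63.1272 (73.2 − T) = 637.776 (T − 22.3)
4620.9 − 63.1272 T = 637.776 T − 14222
18842.9 = 700.9032 T
T = 26.88 °C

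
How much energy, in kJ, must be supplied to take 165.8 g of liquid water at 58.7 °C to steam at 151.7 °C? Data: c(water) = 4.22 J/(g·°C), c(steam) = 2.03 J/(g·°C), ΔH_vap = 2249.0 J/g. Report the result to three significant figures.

q = 419 kJ

q1 (heat water 58.7→100.0 °C): 165.8 × 4.22 × 41.3 = 28897 J
q2 (vaporize at 100 °C): 165.8 × 2249.0 = 372884 J
q3 (heat steam 100.0→151.7 °C): 165.8 × 2.03 × 51.7 = 17401 J
Total: 28897 + 372884 + 17401 = 419182 J = 419 kJ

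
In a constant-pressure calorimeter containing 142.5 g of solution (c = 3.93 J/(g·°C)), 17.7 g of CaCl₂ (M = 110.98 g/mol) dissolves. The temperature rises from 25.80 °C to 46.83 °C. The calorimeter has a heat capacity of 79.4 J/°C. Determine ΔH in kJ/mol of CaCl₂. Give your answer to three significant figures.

|ΔT| = |46.83 − 25.80| = 21.03 °C
|q_surr| = (142.5 × 3.93 + 79.4) × 21.03 = 639.425 × 21.03 = 13450 J
n(CaCl₂) = 17.7 / 110.98 = 0.1595 mol
Temperature rose, so q_rxn = −|q_surr| = -13.45 kJ
ΔH = q_rxn / n = -84.33 kJ/mol

ΔH = -84.3 kJ/mol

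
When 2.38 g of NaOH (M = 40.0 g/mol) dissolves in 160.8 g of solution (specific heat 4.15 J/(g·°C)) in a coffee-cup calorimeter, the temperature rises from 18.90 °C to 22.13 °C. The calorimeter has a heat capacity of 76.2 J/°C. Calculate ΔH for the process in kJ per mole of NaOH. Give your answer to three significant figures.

|ΔT| = |22.13 − 18.90| = 3.23 °C
|q_surr| = (160.8 × 4.15 + 76.2) × 3.23 = 743.52 × 3.23 = 2402 J
n(NaOH) = 2.38 / 40.0 = 0.05950 mol
Temperature rose, so q_rxn = −|q_surr| = -2.402 kJ
ΔH = q_rxn / n = -40.37 kJ/mol

ΔH = -40.4 kJ/mol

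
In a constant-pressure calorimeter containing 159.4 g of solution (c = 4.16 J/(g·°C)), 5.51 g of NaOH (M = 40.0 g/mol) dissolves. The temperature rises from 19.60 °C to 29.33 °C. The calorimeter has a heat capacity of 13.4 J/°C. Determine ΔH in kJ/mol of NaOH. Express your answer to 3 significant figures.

ΔH = -47.8 kJ/mol

|ΔT| = |29.33 − 19.60| = 9.73 °C
|q_surr| = (159.4 × 4.16 + 13.4) × 9.73 = 676.504 × 9.73 = 6582 J
n(NaOH) = 5.51 / 40.0 = 0.1378 mol
Temperature rose, so q_rxn = −|q_surr| = -6.582 kJ
ΔH = q_rxn / n = -47.76 kJ/mol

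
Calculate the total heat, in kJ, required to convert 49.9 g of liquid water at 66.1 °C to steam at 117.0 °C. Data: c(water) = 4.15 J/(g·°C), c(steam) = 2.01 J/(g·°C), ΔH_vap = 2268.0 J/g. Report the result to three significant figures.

q = 122 kJ

q1 (heat water 66.1→100.0 °C): 49.9 × 4.15 × 33.9 = 7020 J
q2 (vaporize at 100 °C): 49.9 × 2268.0 = 113173 J
q3 (heat steam 100.0→117.0 °C): 49.9 × 2.01 × 17.0 = 1705 J
Total: 7020 + 113173 + 1705 = 121898 J = 122 kJ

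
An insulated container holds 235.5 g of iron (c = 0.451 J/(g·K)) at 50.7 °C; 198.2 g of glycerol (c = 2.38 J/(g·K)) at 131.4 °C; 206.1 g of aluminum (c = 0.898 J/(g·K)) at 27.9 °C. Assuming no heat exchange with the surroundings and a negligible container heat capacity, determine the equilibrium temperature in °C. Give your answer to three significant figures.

T_f = 95.1 °C

Σ mᵢcᵢ(T − Tᵢ) = 0  ⇒  T = Σ mᵢcᵢTᵢ / Σ mᵢcᵢ
Σ mᵢcᵢ = 235.5×0.451 + 198.2×2.38 + 206.1×0.898 = 763.0043
Σ mᵢcᵢTᵢ = 106.2105×50.7 + 471.716×131.4 + 185.0778×27.9 = 72532
T = 72532 / 763.0043 = 95.06 °C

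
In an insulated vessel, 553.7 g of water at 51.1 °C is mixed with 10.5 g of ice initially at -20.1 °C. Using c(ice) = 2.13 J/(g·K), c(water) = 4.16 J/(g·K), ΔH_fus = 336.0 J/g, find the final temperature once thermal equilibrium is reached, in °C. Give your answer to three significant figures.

Heat to bring ice to 0 °C and melt it: q₁ = 10.5×2.13×20.1 + 10.5×336.0 = 3977.5 J
Heat the water can supply cooling to 0 °C: 553.7×4.16×51.1 = 117703 J > q₁, so all ice melts.
Energy balance: 553.7×4.16×(51.1 − T) = 3977.5 + 10.5×4.16×(T − 0)
2303.392(51.1 − T) = 3977.5 + 43.68 T
117703 − 3977.5 = 2347.072 T
T = 113725.5 / 2347.072 = 48.45 °C

T_f = 48.5 °C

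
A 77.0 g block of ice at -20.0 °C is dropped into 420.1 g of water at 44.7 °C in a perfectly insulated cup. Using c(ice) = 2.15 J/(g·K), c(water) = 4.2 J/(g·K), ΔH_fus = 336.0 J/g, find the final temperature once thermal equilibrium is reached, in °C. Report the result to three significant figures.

T_f = 23.8 °C

Heat to bring ice to 0 °C and melt it: q₁ = 77.0×2.15×20.0 + 77.0×336.0 = 29183 J
Heat the water can supply cooling to 0 °C: 420.1×4.2×44.7 = 78869.6 J > q₁, so all ice melts.
Energy balance: 420.1×4.2×(44.7 − T) = 29183 + 77.0×4.2×(T − 0)
1764.42(44.7 − T) = 29183 + 323.4 T
78869.6 − 29183 = 2087.82 T
T = 49686.6 / 2087.82 = 23.80 °C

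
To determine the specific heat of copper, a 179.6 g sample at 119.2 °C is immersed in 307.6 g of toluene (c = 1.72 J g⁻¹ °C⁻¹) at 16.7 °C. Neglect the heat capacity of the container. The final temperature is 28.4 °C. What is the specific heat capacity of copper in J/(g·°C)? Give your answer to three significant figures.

q_gained = (307.6 × 1.72) × (28.4 − 16.7) = 6190 J
q_lost = 179.6 × c × (119.2 − 28.4) = 16307.68 c
Set equal: c = 6190 / 16307.68 = 0.380 J/(g·°C)

c = 0.380 J/(g·°C)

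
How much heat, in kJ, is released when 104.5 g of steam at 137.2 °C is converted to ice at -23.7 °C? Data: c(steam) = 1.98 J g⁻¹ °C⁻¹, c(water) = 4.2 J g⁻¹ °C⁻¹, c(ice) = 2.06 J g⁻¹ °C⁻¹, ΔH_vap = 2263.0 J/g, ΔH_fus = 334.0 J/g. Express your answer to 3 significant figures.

q1 (cool steam 137.2→100 °C): 104.5 × 1.98 × 37.2 = 7697 J
q2 (condense at 100 °C): 104.5 × 2263.0 = 236484 J
q3 (cool water 100→0 °C): 104.5 × 4.2 × 100.0 = 43890 J
q4 (freeze at 0 °C): 104.5 × 334.0 = 34903 J
q5 (cool ice 0→-23.7 °C): 104.5 × 2.06 × 23.7 = 5102 J
Total: 7697 + 236484 + 43890 + 34903 + 5102 = 328076 J = 328 kJ

q = 328 kJ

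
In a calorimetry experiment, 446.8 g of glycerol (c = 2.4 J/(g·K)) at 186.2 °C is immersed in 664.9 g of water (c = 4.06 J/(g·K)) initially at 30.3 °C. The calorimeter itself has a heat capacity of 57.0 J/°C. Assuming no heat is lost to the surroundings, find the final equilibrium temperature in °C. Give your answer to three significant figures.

T_f = 74.0 °C

Heat lost by glycerol = heat gained by water + calorimeter.
(446.8)(2.4)(186.2 − T) = [(664.9)(4.06) + 57.0](T − 30.3)
1072.32 (186.2 − T) = 2756.494 (T − 30.3)
199670 − 1072.32 T = 2756.494 T − 83522
283192 = 3828.814 T
T = 73.96 °C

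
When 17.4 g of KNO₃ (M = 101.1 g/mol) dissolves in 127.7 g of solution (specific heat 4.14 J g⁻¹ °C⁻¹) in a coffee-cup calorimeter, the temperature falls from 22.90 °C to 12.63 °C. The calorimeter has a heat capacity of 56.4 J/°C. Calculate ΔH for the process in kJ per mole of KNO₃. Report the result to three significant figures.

|ΔT| = |12.63 − 22.90| = 10.27 °C
|q_surr| = (127.7 × 4.14 + 56.4) × 10.27 = 585.078 × 10.27 = 6009 J
n(KNO₃) = 17.4 / 101.1 = 0.1721 mol
Temperature fell, so q_rxn = +|q_surr| = 6.009 kJ
ΔH = q_rxn / n = 34.92 kJ/mol

ΔH = 34.9 kJ/mol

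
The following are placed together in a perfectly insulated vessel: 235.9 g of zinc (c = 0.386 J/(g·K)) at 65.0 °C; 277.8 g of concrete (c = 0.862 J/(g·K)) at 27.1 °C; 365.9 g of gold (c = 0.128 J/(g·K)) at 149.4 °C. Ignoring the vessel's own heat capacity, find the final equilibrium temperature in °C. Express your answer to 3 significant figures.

Σ mᵢcᵢ(T − Tᵢ) = 0  ⇒  T = Σ mᵢcᵢTᵢ / Σ mᵢcᵢ
Σ mᵢcᵢ = 235.9×0.386 + 277.8×0.862 + 365.9×0.128 = 377.3562
Σ mᵢcᵢTᵢ = 91.0574×65.0 + 239.4636×27.1 + 46.8352×149.4 = 19405
T = 19405 / 377.3562 = 51.42 °C

T_f = 51.4 °C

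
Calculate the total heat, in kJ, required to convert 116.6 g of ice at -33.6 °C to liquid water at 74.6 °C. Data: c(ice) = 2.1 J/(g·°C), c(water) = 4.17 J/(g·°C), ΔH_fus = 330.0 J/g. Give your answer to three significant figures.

q1 (heat ice -33.6→0.0 °C): 116.6 × 2.1 × 33.6 = 8227 J
q2 (melt at 0 °C): 116.6 × 330.0 = 38478 J
q3 (heat water 0.0→74.6 °C): 116.6 × 4.17 × 74.6 = 36272 J
Total: 8227 + 38478 + 36272 = 82977 J = 83.0 kJ

q = 83.0 kJ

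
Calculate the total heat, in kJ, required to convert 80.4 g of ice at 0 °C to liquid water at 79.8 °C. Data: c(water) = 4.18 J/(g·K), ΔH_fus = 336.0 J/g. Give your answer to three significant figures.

q1 (melt at 0 °C): 80.4 × 336.0 = 27014 J
q2 (heat water 0.0→79.8 °C): 80.4 × 4.18 × 79.8 = 26819 J
Total: 27014 + 26819 = 53833 J = 53.8 kJ

q = 53.8 kJ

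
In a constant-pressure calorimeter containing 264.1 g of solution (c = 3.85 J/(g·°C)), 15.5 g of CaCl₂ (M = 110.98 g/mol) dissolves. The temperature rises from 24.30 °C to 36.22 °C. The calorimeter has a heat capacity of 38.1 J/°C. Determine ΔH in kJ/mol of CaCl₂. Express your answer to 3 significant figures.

|ΔT| = |36.22 − 24.30| = 11.92 °C
|q_surr| = (264.1 × 3.85 + 38.1) × 11.92 = 1054.885 × 11.92 = 12570 J
n(CaCl₂) = 15.5 / 110.98 = 0.1397 mol
Temperature rose, so q_rxn = −|q_surr| = -12.57 kJ
ΔH = q_rxn / n = -89.98 kJ/mol

ΔH = -90.0 kJ/mol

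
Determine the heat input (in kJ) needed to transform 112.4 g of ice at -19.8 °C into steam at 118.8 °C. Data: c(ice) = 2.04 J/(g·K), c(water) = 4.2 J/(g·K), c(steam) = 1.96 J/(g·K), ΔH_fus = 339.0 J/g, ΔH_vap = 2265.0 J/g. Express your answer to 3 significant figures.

q = 349 kJ

q1 (heat ice -19.8→0.0 °C): 112.4 × 2.04 × 19.8 = 4540 J
q2 (melt at 0 °C): 112.4 × 339.0 = 38104 J
q3 (heat water 0.0→100.0 °C): 112.4 × 4.2 × 100.0 = 47208 J
q4 (vaporize at 100 °C): 112.4 × 2265.0 = 254586 J
q5 (heat steam 100.0→118.8 °C): 112.4 × 1.96 × 18.8 = 4142 J
Total: 4540 + 38104 + 47208 + 254586 + 4142 = 348580 J = 349 kJ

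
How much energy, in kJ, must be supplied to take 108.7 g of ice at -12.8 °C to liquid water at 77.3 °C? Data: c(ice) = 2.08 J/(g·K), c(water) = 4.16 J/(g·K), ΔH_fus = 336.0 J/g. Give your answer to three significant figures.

q = 74.4 kJ

q1 (heat ice -12.8→0.0 °C): 108.7 × 2.08 × 12.8 = 2894 J
q2 (melt at 0 °C): 108.7 × 336.0 = 36523 J
q3 (heat water 0.0→77.3 °C): 108.7 × 4.16 × 77.3 = 34954 J
Total: 2894 + 36523 + 34954 = 74371 J = 74.4 kJ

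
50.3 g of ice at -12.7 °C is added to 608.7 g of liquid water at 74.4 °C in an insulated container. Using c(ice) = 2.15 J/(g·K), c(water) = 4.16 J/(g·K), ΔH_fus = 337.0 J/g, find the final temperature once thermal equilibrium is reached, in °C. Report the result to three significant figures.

T_f = 62.0 °C

Heat to bring ice to 0 °C and melt it: q₁ = 50.3×2.15×12.7 + 50.3×337.0 = 18325 J
Heat the water can supply cooling to 0 °C: 608.7×4.16×74.4 = 188395 J > q₁, so all ice melts.
Energy balance: 608.7×4.16×(74.4 − T) = 18325 + 50.3×4.16×(T − 0)
2532.192(74.4 − T) = 18325 + 209.248 T
188395 − 18325 = 2741.440 T
T = 170070 / 2741.440 = 62.04 °C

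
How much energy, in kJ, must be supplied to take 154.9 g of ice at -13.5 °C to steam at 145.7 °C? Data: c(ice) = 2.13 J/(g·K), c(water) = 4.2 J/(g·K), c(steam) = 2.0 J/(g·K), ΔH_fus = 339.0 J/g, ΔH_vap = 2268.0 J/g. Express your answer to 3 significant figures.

q = 487 kJ

q1 (heat ice -13.5→0.0 °C): 154.9 × 2.13 × 13.5 = 4454 J
q2 (melt at 0 °C): 154.9 × 339.0 = 52511 J
q3 (heat water 0.0→100.0 °C): 154.9 × 4.2 × 100.0 = 65058 J
q4 (vaporize at 100 °C): 154.9 × 2268.0 = 351313 J
q5 (heat steam 100.0→145.7 °C): 154.9 × 2.0 × 45.7 = 14158 J
Total: 4454 + 52511 + 65058 + 351313 + 14158 = 487494 J = 487 kJ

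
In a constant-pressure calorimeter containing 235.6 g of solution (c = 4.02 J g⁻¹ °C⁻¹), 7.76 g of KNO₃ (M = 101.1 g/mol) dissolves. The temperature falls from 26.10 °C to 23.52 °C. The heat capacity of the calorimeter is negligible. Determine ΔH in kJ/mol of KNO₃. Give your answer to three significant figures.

|ΔT| = |23.52 − 26.10| = 2.58 °C
|q_surr| = (235.6 × 4.02) × 2.58 = 947.112 × 2.58 = 2444 J
n(KNO₃) = 7.76 / 101.1 = 0.07676 mol
Temperature fell, so q_rxn = +|q_surr| = 2.444 kJ
ΔH = q_rxn / n = 31.84 kJ/mol

ΔH = 31.8 kJ/mol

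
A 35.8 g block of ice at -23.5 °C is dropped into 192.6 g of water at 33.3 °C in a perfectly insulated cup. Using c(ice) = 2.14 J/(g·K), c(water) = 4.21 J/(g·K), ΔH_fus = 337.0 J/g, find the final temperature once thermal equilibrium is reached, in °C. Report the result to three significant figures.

T_f = 13.7 °C

Heat to bring ice to 0 °C and melt it: q₁ = 35.8×2.14×23.5 + 35.8×337.0 = 13865 J
Heat the water can supply cooling to 0 °C: 192.6×4.21×33.3 = 27001.2 J > q₁, so all ice melts.
Energy balance: 192.6×4.21×(33.3 − T) = 13865 + 35.8×4.21×(T − 0)
810.846(33.3 − T) = 13865 + 150.718 T
27001.2 − 13865 = 961.564 T
T = 13136.2 / 961.564 = 13.66 °C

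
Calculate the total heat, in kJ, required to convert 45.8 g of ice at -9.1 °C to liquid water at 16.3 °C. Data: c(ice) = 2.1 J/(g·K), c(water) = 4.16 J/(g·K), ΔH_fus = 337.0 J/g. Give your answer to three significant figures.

q = 19.4 kJ

q1 (heat ice -9.1→0.0 °C): 45.8 × 2.1 × 9.1 = 875 J
q2 (melt at 0 °C): 45.8 × 337.0 = 15435 J
q3 (heat water 0.0→16.3 °C): 45.8 × 4.16 × 16.3 = 3106 J
Total: 875 + 15435 + 3106 = 19416 J = 19.4 kJ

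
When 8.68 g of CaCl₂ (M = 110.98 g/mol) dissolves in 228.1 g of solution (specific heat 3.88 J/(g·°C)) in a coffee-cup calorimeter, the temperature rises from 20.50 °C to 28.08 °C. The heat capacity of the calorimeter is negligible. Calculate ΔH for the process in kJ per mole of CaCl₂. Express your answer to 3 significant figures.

|ΔT| = |28.08 − 20.50| = 7.58 °C
|q_surr| = (228.1 × 3.88) × 7.58 = 885.028 × 7.58 = 6709 J
n(CaCl₂) = 8.68 / 110.98 = 0.07821 mol
Temperature rose, so q_rxn = −|q_surr| = -6.709 kJ
ΔH = q_rxn / n = -85.78 kJ/mol

ΔH = -85.8 kJ/mol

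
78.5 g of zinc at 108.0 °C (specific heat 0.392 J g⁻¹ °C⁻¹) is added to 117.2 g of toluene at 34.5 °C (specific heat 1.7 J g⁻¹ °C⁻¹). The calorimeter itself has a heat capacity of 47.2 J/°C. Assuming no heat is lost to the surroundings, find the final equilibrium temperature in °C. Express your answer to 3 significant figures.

T_f = 42.7 °C

Heat lost by zinc = heat gained by toluene + calorimeter.
(78.5)(0.392)(108.0 − T) = [(117.2)(1.7) + 47.2](T − 34.5)
30.772 (108.0 − T) = 246.44 (T − 34.5)
3323.4 − 30.772 T = 246.44 T − 8502.2
11825.6 = 277.212 T
T = 42.66 °C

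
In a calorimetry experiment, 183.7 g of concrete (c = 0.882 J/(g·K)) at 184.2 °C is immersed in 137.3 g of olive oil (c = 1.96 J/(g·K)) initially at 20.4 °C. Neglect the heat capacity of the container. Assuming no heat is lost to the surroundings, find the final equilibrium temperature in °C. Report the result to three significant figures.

T_f = 82.0 °C

Heat lost by concrete = heat gained by olive oil.
(183.7)(0.882)(184.2 − T) = (137.3)(1.96)(T − 20.4)
162.0234 (184.2 − T) = 269.108 (T − 20.4)
29845 − 162.0234 T = 269.108 T − 5489.8
35334.8 = 431.1314 T
T = 81.96 °C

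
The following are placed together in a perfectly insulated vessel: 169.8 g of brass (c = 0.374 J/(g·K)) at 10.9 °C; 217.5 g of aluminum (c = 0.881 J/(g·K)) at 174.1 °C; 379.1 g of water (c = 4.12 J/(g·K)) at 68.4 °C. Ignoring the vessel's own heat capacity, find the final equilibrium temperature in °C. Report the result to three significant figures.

T_f = 77.5 °C

Σ mᵢcᵢ(T − Tᵢ) = 0  ⇒  T = Σ mᵢcᵢTᵢ / Σ mᵢcᵢ
Σ mᵢcᵢ = 169.8×0.374 + 217.5×0.881 + 379.1×4.12 = 1817.0147
Σ mᵢcᵢTᵢ = 63.5052×10.9 + 191.6175×174.1 + 1561.892×68.4 = 140890
T = 140890 / 1817.0147 = 77.54 °C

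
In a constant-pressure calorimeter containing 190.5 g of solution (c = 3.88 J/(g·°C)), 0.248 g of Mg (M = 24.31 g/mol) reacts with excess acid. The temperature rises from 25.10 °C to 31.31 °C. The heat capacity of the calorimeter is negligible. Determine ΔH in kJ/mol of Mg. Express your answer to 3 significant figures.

|ΔT| = |31.31 − 25.10| = 6.21 °C
|q_surr| = (190.5 × 3.88) × 6.21 = 739.14 × 6.21 = 4590 J
n(Mg) = 0.248 / 24.31 = 0.01020 mol
Temperature rose, so q_rxn = −|q_surr| = -4.590 kJ
ΔH = q_rxn / n = -450.0 kJ/mol

ΔH = -450 kJ/mol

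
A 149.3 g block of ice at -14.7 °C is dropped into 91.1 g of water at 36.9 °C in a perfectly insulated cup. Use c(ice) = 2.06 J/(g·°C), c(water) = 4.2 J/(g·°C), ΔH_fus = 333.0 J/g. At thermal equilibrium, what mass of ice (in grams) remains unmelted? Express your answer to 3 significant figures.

m_ice remaining = 120 g

Heat to warm all ice to 0 °C: 149.3×2.06×14.7 = 4521.1 J
Heat released by water cooling to 0 °C: 91.1×4.2×36.9 = 14119 J
14119 J < 4521.1 + 149.3×333.0 = 54238.0 J, so not all ice melts; final T = 0 °C.
Heat left for melting: 14119 − 4521.1 = 9597.9 J
Mass melted = 9597.9 / 333.0 = 28.82 g
Ice remaining = 149.3 − 28.82 = 120.48 g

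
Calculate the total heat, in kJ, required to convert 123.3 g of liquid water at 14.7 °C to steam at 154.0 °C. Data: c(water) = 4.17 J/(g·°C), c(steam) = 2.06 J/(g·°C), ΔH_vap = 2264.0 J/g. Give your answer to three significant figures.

q = 337 kJ

q1 (heat water 14.7→100.0 °C): 123.3 × 4.17 × 85.3 = 43858 J
q2 (vaporize at 100 °C): 123.3 × 2264.0 = 279151 J
q3 (heat steam 100.0→154.0 °C): 123.3 × 2.06 × 54.0 = 13716 J
Total: 43858 + 279151 + 13716 = 336725 J = 337 kJ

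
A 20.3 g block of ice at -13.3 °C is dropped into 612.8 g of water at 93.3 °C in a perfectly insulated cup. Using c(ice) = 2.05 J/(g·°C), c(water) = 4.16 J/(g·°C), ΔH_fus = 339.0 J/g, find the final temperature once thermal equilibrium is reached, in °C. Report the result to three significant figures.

T_f = 87.5 °C

Heat to bring ice to 0 °C and melt it: q₁ = 20.3×2.05×13.3 + 20.3×339.0 = 7435.2 J
Heat the water can supply cooling to 0 °C: 612.8×4.16×93.3 = 237845 J > q₁, so all ice melts.
Energy balance: 612.8×4.16×(93.3 − T) = 7435.2 + 20.3×4.16×(T − 0)
2549.248(93.3 − T) = 7435.2 + 84.448 T
237845 − 7435.2 = 2633.696 T
T = 230409.8 / 2633.696 = 87.49 °C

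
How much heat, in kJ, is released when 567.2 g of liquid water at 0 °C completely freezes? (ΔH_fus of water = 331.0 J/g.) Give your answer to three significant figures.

q = m × ΔH_fus = 567.2 × 331.0 = 187700 J = 188 kJ

q = 188 kJ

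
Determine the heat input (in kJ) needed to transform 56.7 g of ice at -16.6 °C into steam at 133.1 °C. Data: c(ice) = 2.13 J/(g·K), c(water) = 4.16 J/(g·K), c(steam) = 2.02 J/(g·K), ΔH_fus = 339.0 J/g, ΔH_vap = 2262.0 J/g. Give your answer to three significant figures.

q = 177 kJ

q1 (heat ice -16.6→0.0 °C): 56.7 × 2.13 × 16.6 = 2005 J
q2 (melt at 0 °C): 56.7 × 339.0 = 19221 J
q3 (heat water 0.0→100.0 °C): 56.7 × 4.16 × 100.0 = 23587 J
q4 (vaporize at 100 °C): 56.7 × 2262.0 = 128255 J
q5 (heat steam 100.0→133.1 °C): 56.7 × 2.02 × 33.1 = 3791 J
Total: 2005 + 19221 + 23587 + 128255 + 3791 = 176859 J = 177 kJ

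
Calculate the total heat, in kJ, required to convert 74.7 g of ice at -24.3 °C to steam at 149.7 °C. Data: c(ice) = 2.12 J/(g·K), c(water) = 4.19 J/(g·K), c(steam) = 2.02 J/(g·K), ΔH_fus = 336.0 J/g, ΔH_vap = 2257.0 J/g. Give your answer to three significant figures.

q = 236 kJ

q1 (heat ice -24.3→0.0 °C): 74.7 × 2.12 × 24.3 = 3848 J
q2 (melt at 0 °C): 74.7 × 336.0 = 25099 J
q3 (heat water 0.0→100.0 °C): 74.7 × 4.19 × 100.0 = 31299 J
q4 (vaporize at 100 °C): 74.7 × 2257.0 = 168598 J
q5 (heat steam 100.0→149.7 °C): 74.7 × 2.02 × 49.7 = 7499 J
Total: 3848 + 25099 + 31299 + 168598 + 7499 = 236343 J = 236 kJ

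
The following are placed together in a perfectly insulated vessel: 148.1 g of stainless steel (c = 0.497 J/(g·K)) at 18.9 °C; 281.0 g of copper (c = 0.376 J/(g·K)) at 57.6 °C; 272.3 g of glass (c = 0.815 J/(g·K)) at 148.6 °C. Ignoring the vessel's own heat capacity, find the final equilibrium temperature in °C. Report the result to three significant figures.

T_f = 101 °C

Σ mᵢcᵢ(T − Tᵢ) = 0  ⇒  T = Σ mᵢcᵢTᵢ / Σ mᵢcᵢ
Σ mᵢcᵢ = 148.1×0.497 + 281.0×0.376 + 272.3×0.815 = 401.1862
Σ mᵢcᵢTᵢ = 73.6057×18.9 + 105.656×57.6 + 221.9245×148.6 = 40455
T = 40455 / 401.1862 = 100.8 °C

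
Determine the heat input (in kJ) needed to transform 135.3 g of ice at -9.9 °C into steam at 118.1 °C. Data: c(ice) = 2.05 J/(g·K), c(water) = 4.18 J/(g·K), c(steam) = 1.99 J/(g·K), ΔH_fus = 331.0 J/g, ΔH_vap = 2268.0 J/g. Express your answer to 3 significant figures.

q = 416 kJ

q1 (heat ice -9.9→0.0 °C): 135.3 × 2.05 × 9.9 = 2746 J
q2 (melt at 0 °C): 135.3 × 331.0 = 44784 J
q3 (heat water 0.0→100.0 °C): 135.3 × 4.18 × 100.0 = 56555 J
q4 (vaporize at 100 °C): 135.3 × 2268.0 = 306860 J
q5 (heat steam 100.0→118.1 °C): 135.3 × 1.99 × 18.1 = 4873 J
Total: 2746 + 44784 + 56555 + 306860 + 4873 = 415818 J = 416 kJ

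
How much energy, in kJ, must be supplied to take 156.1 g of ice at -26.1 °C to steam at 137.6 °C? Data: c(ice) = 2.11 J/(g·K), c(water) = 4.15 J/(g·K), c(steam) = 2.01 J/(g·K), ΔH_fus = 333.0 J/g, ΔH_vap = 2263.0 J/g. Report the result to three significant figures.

q1 (heat ice -26.1→0.0 °C): 156.1 × 2.11 × 26.1 = 8597 J
q2 (melt at 0 °C): 156.1 × 333.0 = 51981 J
q3 (heat water 0.0→100.0 °C): 156.1 × 4.15 × 100.0 = 64782 J
q4 (vaporize at 100 °C): 156.1 × 2263.0 = 353254 J
q5 (heat steam 100.0→137.6 °C): 156.1 × 2.01 × 37.6 = 11797 J
Total: 8597 + 51981 + 64782 + 353254 + 11797 = 490411 J = 490 kJ

q = 490 kJ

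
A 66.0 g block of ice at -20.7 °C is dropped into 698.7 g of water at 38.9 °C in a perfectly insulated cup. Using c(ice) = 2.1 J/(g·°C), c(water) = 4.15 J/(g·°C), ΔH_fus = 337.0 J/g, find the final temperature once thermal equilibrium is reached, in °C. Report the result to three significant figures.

Heat to bring ice to 0 °C and melt it: q₁ = 66.0×2.1×20.7 + 66.0×337.0 = 25111 J
Heat the water can supply cooling to 0 °C: 698.7×4.15×38.9 = 112795 J > q₁, so all ice melts.
Energy balance: 698.7×4.15×(38.9 − T) = 25111 + 66.0×4.15×(T − 0)
2899.605(38.9 − T) = 25111 + 273.9 T
112795 − 25111 = 3173.505 T
T = 87684 / 3173.505 = 27.63 °C

T_f = 27.6 °C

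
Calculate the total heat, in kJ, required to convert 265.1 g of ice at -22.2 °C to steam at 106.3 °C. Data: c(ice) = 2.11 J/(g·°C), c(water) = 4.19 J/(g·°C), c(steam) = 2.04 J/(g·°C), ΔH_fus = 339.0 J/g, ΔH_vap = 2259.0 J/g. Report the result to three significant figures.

q = 816 kJ

q1 (heat ice -22.2→0.0 °C): 265.1 × 2.11 × 22.2 = 12418 J
q2 (melt at 0 °C): 265.1 × 339.0 = 89869 J
q3 (heat water 0.0→100.0 °C): 265.1 × 4.19 × 100.0 = 111077 J
q4 (vaporize at 100 °C): 265.1 × 2259.0 = 598861 J
q5 (heat steam 100.0→106.3 °C): 265.1 × 2.04 × 6.3 = 3407 J
Total: 12418 + 89869 + 111077 + 598861 + 3407 = 815632 J = 816 kJ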